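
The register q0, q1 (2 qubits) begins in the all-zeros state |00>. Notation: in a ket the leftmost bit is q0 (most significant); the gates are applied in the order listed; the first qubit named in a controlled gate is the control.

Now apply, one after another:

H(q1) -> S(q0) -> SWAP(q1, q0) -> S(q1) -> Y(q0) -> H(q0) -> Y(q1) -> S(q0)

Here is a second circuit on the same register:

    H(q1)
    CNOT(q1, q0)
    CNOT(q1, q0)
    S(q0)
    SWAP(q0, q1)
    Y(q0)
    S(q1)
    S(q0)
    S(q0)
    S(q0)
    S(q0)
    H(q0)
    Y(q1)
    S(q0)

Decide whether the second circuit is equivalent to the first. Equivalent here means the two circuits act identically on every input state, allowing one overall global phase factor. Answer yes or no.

Yes — the two circuits implement the same unitary up to a global phase.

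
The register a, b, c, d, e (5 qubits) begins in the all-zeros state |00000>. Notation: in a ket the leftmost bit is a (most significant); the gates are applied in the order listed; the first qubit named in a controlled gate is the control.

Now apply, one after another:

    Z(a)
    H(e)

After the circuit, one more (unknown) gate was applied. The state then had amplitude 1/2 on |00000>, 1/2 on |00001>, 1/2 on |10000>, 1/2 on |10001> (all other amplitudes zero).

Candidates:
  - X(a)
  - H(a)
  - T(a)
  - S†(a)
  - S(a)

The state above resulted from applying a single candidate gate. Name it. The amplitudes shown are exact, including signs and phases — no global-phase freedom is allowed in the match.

The unique candidate consistent with the amplitudes is H(a).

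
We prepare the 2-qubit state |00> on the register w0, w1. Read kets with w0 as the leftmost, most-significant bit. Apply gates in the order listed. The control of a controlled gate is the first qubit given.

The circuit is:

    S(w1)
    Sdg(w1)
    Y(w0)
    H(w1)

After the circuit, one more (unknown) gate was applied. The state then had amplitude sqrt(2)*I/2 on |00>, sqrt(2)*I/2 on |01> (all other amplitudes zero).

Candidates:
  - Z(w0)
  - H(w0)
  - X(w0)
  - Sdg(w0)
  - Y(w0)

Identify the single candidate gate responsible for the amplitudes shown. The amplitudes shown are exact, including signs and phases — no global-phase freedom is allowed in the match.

The unique candidate consistent with the amplitudes is X(w0). Key observation: gates 1-2 undo each other exactly, leaving only the rest of the circuit to track.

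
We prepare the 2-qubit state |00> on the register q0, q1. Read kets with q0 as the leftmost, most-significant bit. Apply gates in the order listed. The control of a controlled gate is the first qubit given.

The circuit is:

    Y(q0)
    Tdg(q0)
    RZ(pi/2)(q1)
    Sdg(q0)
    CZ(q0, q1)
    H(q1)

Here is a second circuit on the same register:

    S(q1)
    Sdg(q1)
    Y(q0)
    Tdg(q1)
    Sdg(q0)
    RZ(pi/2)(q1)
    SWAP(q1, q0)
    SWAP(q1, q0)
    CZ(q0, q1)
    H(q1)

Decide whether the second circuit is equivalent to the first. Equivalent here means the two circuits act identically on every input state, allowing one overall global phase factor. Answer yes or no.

No — the two circuits implement different unitaries, even allowing a global phase.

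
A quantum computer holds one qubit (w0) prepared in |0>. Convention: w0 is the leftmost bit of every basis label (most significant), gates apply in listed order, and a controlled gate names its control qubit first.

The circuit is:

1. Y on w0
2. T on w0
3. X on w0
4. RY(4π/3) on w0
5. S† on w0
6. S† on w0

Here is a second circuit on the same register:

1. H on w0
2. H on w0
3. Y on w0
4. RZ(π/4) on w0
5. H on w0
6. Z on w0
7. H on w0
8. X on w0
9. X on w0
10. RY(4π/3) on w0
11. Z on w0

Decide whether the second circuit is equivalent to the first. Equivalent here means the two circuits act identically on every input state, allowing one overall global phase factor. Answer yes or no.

Yes: on every input state the two circuits agree up to one overall phase factor.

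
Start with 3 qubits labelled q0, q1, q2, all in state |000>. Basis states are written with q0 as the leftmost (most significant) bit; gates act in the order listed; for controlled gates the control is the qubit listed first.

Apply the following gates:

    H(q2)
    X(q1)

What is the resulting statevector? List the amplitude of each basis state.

After the circuit, the state carries amplitude sqrt(2)/2 on |010>, sqrt(2)/2 on |011>, and 0 on every other basis state.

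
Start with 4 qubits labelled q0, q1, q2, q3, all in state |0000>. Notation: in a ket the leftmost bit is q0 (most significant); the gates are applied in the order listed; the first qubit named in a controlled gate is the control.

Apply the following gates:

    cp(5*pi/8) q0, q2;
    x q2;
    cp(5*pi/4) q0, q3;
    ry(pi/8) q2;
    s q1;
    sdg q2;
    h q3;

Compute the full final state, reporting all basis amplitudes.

After the circuit, the state carries amplitude -sqrt(2)*sin(pi/16)/2 on |0000>, -sqrt(2)*sin(pi/16)/2 on |0001>, -sqrt(2)*I*cos(pi/16)/2 on |0010>, -sqrt(2)*I*cos(pi/16)/2 on |0011>, and 0 on every other basis state.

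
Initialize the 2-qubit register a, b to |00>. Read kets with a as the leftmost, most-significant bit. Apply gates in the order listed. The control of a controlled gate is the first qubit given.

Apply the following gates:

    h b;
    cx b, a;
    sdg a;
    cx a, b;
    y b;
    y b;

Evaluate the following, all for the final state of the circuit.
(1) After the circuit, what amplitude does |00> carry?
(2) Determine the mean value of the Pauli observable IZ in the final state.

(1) The amplitude on |00> is sqrt(2)/2.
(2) The observable IZ averages to 1.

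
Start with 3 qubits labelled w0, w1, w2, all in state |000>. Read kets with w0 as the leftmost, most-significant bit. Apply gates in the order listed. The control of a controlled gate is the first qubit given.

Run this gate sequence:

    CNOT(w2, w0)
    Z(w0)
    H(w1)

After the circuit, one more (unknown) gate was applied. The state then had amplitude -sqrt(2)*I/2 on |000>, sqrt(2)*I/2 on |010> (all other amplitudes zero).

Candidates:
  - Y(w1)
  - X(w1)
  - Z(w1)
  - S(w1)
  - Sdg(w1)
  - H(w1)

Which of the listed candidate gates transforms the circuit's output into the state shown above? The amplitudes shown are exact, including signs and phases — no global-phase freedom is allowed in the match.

The applied gate was Y(w1).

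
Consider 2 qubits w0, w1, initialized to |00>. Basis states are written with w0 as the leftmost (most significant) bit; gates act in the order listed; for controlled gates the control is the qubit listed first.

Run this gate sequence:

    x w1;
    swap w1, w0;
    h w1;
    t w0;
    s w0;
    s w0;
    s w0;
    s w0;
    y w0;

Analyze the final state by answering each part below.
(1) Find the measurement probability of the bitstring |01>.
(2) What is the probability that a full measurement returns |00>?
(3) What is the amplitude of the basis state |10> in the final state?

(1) Outcome |01> occurs with probability 1/2. Key observation: the block from step 5 through step 8 cancels to the identity and can be dropped.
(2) A full measurement returns |00> with probability 1/2.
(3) The final state's coefficient on |10> equals 0.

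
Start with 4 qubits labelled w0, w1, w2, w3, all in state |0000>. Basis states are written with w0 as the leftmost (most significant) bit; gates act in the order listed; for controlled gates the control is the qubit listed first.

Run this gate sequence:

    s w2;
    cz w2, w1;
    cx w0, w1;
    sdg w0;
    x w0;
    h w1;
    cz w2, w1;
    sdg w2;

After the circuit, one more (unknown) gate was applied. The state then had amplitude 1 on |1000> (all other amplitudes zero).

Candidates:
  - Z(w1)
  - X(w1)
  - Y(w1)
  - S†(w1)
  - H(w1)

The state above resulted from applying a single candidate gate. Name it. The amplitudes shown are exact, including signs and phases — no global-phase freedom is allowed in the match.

The applied gate was H(w1).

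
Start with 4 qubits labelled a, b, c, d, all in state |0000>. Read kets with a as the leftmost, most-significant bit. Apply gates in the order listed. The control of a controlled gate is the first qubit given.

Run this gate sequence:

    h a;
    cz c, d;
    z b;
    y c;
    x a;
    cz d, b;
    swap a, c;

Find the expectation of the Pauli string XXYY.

The observable XXYY averages to 0.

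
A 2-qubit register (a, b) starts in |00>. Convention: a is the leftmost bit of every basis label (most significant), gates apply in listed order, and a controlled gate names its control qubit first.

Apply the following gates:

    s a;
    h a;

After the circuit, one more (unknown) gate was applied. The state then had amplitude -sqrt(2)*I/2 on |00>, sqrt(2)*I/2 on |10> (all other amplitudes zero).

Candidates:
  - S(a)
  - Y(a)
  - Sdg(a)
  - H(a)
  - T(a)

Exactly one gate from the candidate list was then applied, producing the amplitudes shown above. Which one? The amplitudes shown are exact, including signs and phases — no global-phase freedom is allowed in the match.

It was Y(a) that produced the state shown.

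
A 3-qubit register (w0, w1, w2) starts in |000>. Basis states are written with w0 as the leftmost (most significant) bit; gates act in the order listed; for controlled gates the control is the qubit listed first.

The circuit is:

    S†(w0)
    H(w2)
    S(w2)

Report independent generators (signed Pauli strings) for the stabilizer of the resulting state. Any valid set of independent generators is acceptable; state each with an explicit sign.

The final state is stabilized by the group generated by +IIY, +ZII, +IZI; other independent generating sets are equally valid.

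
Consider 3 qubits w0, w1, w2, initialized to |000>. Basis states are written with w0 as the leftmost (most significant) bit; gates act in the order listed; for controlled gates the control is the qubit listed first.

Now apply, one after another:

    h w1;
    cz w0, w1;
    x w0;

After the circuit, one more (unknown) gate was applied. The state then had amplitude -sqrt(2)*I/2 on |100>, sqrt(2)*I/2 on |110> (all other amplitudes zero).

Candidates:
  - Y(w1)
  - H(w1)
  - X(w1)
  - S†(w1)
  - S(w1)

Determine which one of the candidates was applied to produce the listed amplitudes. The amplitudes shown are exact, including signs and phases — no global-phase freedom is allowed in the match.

The unique candidate consistent with the amplitudes is Y(w1).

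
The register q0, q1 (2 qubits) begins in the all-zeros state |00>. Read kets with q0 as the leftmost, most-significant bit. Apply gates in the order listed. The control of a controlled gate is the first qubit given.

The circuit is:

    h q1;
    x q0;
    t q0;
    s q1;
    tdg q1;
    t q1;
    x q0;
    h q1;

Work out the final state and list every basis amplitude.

The final amplitudes are (1 + I)*exp(I*pi/4)/2 on |00>, sqrt(2)/2 on |01>, 0 on |10>, 0 on |11>.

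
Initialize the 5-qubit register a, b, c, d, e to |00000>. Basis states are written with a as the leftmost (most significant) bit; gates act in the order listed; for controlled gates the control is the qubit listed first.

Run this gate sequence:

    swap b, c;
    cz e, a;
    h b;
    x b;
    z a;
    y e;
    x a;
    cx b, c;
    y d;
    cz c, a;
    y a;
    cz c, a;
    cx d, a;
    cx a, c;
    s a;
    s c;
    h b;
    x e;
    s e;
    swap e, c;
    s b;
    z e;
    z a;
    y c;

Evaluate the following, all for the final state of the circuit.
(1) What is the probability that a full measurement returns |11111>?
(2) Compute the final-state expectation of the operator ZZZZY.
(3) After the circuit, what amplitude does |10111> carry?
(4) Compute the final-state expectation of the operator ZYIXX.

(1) The probability of measuring |11111> is 1/4.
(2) The observable ZZZZY averages to -1.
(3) The amplitude on |10111> is 1/2.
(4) The observable ZYIXX averages to 0.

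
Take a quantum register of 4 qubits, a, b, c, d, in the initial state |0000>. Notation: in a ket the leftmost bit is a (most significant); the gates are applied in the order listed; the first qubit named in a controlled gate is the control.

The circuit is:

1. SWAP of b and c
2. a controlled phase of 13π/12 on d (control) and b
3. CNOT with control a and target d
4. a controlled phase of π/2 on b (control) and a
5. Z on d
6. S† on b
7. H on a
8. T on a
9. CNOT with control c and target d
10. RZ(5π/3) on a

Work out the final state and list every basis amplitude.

After the circuit, the state carries amplitude -sqrt(2)*exp(I*pi/6)/2 on |0000>, -sqrt(2)*exp(I*pi/12)/2 on |1000>, and 0 on every other basis state.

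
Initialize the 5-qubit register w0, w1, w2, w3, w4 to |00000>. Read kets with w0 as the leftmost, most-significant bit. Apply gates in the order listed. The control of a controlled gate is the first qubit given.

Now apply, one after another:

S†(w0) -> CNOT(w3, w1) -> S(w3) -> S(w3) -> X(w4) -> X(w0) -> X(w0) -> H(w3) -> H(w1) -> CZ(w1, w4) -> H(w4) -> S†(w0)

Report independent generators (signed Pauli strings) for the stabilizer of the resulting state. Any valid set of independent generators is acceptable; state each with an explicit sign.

One valid set of independent stabilizer generators is -IXIII, +IIIXI, -IIIIX, +ZIIII, +IIZII (any independent generating set of the same group is equally correct).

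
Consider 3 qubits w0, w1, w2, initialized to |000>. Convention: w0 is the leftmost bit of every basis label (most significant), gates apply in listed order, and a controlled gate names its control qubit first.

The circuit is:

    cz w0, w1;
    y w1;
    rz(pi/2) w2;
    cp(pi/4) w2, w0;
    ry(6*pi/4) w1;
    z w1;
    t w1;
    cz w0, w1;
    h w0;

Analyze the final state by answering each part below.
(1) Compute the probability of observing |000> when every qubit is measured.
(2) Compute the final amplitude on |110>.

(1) Outcome |000> occurs with probability 1/4.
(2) The final state's coefficient on |110> equals I/2.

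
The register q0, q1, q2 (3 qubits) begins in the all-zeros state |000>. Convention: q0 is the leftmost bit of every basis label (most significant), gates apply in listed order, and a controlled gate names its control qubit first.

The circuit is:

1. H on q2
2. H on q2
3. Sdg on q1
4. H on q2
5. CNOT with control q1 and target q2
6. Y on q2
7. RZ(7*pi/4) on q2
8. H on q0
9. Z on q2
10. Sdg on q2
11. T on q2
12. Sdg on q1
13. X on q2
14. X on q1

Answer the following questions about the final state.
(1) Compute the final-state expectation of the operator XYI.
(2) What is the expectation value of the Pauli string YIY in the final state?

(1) The observable XYI averages to 0. Key observation: gates 1-2 undo each other exactly, leaving only the rest of the circuit to track.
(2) The expectation value of YIY is 0.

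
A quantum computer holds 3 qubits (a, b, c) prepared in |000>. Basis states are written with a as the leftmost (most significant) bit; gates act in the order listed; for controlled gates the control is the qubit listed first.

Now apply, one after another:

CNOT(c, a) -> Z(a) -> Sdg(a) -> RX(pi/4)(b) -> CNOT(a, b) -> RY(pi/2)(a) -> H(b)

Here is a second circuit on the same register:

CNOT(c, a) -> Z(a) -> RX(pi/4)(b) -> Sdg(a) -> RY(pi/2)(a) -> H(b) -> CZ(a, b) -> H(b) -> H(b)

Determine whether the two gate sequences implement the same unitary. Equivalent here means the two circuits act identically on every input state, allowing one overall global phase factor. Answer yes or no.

No — the two circuits implement different unitaries, even allowing a global phase.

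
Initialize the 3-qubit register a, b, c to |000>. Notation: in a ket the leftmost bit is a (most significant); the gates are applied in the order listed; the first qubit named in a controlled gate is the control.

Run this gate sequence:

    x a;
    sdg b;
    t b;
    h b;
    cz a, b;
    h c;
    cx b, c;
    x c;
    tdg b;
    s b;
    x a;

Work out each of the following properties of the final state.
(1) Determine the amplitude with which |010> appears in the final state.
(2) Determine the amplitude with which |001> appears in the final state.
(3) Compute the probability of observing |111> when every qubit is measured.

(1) The final state's coefficient on |010> equals -exp(I*pi/4)/2.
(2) |001> carries amplitude 1/2 in the final state.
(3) The probability of measuring |111> is 0.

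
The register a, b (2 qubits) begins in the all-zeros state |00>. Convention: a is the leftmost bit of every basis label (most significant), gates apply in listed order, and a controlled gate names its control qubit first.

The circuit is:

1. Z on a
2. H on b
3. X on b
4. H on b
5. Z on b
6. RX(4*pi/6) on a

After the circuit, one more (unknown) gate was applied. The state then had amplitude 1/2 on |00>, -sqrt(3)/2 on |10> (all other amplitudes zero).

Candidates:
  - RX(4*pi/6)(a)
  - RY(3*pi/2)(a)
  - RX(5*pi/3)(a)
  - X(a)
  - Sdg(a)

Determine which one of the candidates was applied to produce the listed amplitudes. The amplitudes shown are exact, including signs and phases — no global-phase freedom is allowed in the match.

The applied gate was Sdg(a). Key observation: steps 2-5 multiply out to the identity, so the circuit reduces to the remaining gates.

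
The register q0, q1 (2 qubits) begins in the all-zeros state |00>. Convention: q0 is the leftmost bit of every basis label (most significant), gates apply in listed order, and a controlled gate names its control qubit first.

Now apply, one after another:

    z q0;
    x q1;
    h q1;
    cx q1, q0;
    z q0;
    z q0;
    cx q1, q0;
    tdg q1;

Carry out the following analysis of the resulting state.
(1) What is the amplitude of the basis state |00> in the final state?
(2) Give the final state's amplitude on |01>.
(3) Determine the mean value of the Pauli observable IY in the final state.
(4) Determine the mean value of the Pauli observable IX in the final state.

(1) The final state's coefficient on |00> equals sqrt(2)/2. Key observation: the block from step 4 through step 7 cancels to the identity and can be dropped.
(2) |01> carries amplitude sqrt(2)*exp(3*I*pi/4)/2 in the final state.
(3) The expectation value of IY is sqrt(2)/2.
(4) The expectation value of IX is -sqrt(2)/2.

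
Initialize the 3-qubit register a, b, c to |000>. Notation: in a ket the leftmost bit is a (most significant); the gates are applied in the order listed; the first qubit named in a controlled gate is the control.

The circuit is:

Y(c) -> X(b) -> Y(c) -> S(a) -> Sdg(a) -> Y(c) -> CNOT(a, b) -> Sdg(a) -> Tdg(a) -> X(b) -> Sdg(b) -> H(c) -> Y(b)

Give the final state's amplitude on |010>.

The final state's coefficient on |010> equals -sqrt(2)/2. Key observation: the block from step 3 through step 6 cancels to the identity and can be dropped.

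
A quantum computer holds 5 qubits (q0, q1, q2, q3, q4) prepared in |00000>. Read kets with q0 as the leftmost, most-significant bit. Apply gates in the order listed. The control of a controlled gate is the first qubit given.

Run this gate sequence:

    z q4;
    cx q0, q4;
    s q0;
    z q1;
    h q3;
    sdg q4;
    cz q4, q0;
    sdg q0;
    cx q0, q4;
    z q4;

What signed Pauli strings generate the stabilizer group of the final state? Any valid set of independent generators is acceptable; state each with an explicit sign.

The stabilizer group can be generated by +IIIXI, +ZIIII, +IZIII, +IIZII, +IIIIZ, among other valid generating sets.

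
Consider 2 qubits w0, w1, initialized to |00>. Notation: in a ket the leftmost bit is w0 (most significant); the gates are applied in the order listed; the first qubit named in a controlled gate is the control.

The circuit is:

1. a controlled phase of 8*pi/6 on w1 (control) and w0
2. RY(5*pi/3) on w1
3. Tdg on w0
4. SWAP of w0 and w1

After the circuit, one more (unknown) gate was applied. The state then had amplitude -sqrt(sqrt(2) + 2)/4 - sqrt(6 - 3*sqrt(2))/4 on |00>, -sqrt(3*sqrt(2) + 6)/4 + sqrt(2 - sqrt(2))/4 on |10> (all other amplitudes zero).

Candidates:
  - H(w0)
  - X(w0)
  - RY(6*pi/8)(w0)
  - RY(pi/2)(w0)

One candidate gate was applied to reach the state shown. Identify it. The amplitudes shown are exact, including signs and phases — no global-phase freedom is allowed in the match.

The applied gate was RY(6*pi/8)(w0).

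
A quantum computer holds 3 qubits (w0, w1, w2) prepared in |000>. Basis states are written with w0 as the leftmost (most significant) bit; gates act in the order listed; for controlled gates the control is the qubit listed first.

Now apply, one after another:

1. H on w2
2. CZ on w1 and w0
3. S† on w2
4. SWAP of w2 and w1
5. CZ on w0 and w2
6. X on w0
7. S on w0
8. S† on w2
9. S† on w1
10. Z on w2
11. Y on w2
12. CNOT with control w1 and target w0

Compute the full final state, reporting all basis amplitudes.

After the circuit, the state carries amplitude sqrt(2)/2 on |011>, -sqrt(2)/2 on |101>, and 0 on every other basis state.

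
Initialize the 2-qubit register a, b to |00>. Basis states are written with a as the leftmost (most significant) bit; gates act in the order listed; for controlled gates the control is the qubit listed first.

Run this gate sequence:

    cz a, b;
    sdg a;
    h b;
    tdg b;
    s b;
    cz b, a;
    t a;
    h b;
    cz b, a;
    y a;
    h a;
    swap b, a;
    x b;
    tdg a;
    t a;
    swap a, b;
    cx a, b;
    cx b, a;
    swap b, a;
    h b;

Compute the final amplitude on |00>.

|00> carries amplitude -exp(3*I*pi/4)/2 in the final state.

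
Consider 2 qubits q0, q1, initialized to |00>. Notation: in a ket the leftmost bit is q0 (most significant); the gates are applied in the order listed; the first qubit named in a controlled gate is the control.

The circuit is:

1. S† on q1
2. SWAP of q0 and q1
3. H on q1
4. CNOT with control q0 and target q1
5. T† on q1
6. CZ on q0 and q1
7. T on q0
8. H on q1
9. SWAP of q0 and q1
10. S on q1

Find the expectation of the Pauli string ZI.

The observable ZI averages to sqrt(2)/2.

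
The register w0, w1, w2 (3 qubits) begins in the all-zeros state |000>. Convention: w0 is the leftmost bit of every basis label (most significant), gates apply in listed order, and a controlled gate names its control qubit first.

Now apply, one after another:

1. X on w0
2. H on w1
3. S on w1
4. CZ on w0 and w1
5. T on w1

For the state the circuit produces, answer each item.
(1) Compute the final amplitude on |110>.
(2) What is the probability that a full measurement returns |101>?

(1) The final state's coefficient on |110> equals -sqrt(2)*exp(3*I*pi/4)/2.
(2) A full measurement returns |101> with probability 0.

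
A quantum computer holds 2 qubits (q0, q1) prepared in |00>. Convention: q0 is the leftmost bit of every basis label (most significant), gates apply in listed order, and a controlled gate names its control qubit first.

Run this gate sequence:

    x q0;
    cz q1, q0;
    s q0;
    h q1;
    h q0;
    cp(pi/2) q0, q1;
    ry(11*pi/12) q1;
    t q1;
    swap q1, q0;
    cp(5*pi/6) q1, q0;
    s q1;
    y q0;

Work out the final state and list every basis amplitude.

After the circuit, the state carries amplitude (-sqrt(6 - 3*sqrt(2))/8 + sqrt(2 - sqrt(2))/8 + sqrt(sqrt(2) + 2)/8 + sqrt(3*sqrt(2) + 6)/8)*exp(I*pi/4) on |00>, -sqrt(sqrt(2) + 2)*exp(I*pi/12)/8 + sqrt(6 - 3*sqrt(2))*exp(I*pi/12)/8 + sqrt(2 - sqrt(2))*exp(7*I*pi/12)/8 + sqrt(3*sqrt(2) + 6)*exp(7*I*pi/12)/8 on |01>, -sqrt(sqrt(2) + 2)/8 + sqrt(2 - sqrt(2))/8 + sqrt(6 - 3*sqrt(2))/8 + sqrt(3*sqrt(2) + 6)/8 on |10>, sqrt(2 - sqrt(2))/8 + sqrt(3*sqrt(2) + 6)/8 - I*sqrt(6 - 3*sqrt(2))/8 + I*sqrt(sqrt(2) + 2)/8 on |11>.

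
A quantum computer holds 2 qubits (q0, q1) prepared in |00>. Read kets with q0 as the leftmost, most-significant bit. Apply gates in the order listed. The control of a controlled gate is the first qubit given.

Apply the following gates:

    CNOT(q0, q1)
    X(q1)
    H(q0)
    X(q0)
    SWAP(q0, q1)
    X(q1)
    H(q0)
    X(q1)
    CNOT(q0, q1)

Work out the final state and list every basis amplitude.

After the circuit, the state carries amplitude 1/2 on |00>, 1/2 on |01>, -1/2 on |10>, -1/2 on |11>.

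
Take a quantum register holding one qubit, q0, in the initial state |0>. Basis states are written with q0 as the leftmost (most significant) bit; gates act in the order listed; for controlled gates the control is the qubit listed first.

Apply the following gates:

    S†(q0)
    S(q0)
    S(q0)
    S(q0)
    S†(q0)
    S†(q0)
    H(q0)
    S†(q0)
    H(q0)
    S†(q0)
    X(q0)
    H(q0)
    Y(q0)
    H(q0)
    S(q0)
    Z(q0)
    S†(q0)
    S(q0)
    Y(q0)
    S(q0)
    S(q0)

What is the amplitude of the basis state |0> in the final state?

The amplitude on |0> is 1/2 + I/2.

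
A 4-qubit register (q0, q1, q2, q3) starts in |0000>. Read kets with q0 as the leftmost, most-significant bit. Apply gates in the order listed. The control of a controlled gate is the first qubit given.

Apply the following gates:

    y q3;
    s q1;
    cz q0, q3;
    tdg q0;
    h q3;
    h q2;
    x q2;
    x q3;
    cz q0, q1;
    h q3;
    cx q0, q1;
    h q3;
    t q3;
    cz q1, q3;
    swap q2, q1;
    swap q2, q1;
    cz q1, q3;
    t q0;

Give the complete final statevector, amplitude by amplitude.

After the circuit, the state carries amplitude -I/2 on |0000>, exp(3*I*pi/4)/2 on |0001>, -I/2 on |0010>, exp(3*I*pi/4)/2 on |0011>, and 0 on every other basis state.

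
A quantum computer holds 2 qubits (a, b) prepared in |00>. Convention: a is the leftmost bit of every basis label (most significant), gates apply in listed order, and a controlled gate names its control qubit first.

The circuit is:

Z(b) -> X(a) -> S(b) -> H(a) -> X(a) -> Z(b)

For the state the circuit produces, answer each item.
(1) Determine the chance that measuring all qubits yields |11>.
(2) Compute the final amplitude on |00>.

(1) A full measurement returns |11> with probability 0.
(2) |00> carries amplitude -sqrt(2)/2 in the final state.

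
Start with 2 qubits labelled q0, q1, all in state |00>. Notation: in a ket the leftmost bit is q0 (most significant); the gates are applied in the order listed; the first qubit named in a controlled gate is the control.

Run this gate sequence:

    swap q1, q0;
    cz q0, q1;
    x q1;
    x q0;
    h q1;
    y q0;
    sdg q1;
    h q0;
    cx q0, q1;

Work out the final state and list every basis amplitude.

The final amplitudes are -I/2 on |00>, 1/2 on |01>, 1/2 on |10>, -I/2 on |11>.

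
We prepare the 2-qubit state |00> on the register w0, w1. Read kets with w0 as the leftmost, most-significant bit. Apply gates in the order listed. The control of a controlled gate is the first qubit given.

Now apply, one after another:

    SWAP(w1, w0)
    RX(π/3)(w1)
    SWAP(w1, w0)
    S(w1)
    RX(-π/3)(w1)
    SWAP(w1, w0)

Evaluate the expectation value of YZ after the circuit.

In the final state, YZ has expectation sqrt(3)/4.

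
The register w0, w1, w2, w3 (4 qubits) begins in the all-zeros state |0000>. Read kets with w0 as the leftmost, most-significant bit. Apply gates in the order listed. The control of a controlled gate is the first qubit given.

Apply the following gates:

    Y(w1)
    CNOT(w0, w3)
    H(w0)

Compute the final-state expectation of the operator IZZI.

The observable IZZI averages to -1.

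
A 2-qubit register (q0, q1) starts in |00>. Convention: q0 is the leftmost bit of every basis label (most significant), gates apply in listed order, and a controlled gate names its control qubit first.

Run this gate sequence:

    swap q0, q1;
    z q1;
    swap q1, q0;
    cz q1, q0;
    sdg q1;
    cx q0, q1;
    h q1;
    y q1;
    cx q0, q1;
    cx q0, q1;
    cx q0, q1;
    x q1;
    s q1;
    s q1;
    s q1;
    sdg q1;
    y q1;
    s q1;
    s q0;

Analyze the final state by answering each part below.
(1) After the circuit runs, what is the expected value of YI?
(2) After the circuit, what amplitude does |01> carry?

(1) In the final state, YI has expectation 0.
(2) The final state's coefficient on |01> equals -sqrt(2)*I/2.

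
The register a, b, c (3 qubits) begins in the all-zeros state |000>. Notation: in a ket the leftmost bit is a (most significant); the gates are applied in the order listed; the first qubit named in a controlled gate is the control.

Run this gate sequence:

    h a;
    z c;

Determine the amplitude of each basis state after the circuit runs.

After the circuit, the state carries amplitude sqrt(2)/2 on |000>, sqrt(2)/2 on |100>, and 0 on every other basis state.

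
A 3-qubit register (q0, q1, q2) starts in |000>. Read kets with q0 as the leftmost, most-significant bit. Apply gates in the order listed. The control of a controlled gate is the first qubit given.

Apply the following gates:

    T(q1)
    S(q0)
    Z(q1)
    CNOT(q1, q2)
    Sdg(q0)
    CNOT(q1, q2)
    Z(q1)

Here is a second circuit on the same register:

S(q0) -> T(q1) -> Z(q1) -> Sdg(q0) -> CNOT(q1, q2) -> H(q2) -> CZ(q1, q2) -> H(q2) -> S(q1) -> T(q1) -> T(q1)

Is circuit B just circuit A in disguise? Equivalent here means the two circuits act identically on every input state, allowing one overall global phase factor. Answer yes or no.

Yes, they are equivalent — the unitaries differ by at most a global phase.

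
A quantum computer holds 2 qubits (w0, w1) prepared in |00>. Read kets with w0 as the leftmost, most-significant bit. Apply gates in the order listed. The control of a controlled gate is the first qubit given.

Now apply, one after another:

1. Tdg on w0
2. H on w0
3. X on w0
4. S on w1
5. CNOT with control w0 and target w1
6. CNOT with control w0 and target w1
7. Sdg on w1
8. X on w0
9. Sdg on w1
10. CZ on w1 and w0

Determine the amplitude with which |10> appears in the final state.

The final state's coefficient on |10> equals sqrt(2)/2. Key observation: steps 3-8 multiply out to the identity, so the circuit reduces to the remaining gates.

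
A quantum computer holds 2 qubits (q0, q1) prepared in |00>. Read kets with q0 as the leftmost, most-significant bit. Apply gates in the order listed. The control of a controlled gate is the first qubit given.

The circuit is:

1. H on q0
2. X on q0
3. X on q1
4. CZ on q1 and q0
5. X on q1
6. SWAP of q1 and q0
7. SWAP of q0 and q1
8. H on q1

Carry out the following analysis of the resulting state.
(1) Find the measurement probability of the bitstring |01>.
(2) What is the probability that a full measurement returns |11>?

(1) A full measurement returns |01> with probability 1/4.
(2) A full measurement returns |11> with probability 1/4.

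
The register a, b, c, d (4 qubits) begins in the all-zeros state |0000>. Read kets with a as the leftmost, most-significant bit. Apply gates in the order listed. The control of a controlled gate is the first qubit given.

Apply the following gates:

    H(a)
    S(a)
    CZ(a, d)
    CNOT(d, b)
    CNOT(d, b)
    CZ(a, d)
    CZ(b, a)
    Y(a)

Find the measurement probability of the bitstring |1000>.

A full measurement returns |1000> with probability 1/2.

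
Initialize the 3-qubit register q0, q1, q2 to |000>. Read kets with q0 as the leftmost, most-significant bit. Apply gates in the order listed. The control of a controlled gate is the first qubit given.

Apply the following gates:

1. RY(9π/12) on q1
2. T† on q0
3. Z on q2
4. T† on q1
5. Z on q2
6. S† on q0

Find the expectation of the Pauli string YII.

In the final state, YII has expectation 0.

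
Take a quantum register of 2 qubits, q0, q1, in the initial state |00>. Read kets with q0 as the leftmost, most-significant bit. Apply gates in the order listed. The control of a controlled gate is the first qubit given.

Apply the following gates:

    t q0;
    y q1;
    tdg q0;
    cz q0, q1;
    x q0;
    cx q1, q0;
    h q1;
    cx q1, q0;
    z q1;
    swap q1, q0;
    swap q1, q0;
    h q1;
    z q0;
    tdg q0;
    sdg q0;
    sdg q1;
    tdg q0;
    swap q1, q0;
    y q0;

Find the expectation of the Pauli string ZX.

The observable ZX averages to -1.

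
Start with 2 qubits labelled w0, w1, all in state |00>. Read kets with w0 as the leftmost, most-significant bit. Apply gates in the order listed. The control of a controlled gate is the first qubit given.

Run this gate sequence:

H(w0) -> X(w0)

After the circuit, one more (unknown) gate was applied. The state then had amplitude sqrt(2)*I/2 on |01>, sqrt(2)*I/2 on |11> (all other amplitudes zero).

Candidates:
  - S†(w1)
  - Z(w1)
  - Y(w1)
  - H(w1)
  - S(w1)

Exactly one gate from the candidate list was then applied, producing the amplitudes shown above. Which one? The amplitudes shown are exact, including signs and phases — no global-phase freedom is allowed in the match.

The applied gate was Y(w1).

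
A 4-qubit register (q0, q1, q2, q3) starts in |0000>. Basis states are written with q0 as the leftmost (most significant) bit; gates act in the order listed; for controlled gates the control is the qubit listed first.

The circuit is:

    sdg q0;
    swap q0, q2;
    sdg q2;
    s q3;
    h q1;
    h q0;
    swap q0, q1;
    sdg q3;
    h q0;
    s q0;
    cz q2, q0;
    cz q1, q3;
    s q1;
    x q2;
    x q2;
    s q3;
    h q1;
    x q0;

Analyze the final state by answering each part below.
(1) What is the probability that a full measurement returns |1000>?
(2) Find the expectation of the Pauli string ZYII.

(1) A full measurement returns |1000> with probability 1/2.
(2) In the final state, ZYII has expectation 1.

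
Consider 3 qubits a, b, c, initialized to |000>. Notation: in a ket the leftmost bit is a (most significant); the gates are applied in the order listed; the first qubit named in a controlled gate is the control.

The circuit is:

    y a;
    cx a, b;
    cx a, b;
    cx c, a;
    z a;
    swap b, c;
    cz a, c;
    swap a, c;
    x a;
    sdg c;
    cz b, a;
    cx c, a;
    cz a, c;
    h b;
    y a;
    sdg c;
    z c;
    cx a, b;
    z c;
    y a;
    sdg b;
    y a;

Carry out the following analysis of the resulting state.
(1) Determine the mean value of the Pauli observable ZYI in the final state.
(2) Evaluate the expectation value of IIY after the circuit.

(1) The expectation value of ZYI is 1.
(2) In the final state, IIY has expectation 0.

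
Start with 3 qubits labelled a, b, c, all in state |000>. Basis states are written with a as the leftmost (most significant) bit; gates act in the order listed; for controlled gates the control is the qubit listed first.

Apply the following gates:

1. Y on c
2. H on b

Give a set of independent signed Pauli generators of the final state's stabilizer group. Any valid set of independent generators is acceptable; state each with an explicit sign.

The stabilizer group can be generated by +IXI, +ZII, -IIZ, among other valid generating sets.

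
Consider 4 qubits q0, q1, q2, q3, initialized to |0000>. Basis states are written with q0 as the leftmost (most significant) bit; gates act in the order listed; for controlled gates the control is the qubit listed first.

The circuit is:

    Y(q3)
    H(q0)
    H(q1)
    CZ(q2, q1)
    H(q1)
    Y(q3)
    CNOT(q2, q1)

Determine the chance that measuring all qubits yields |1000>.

Outcome |1000> occurs with probability 1/2.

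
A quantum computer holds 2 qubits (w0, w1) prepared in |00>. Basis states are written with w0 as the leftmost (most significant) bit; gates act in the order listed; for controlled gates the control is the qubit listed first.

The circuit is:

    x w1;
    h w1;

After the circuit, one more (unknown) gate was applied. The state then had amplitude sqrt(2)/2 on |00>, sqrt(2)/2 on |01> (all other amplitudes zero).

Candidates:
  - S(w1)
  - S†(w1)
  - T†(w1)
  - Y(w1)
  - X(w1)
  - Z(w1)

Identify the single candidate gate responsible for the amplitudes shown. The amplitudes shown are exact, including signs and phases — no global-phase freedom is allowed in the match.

It was Z(w1) that produced the state shown.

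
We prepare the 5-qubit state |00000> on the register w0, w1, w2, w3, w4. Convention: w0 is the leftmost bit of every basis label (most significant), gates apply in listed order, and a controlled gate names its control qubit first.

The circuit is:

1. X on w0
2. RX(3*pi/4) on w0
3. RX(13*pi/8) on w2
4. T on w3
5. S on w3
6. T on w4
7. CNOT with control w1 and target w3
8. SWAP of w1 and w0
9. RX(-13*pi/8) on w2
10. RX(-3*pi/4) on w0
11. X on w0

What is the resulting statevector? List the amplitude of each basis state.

The resulting statevector has amplitude sqrt(2)/4 + 1/2 on |00000>, I*sqrt(1/2 - sqrt(2)/4)*sqrt(sqrt(2)/4 + 1/2)*sin(3*pi/16)**2 + I*sqrt(1/2 - sqrt(2)/4)*sqrt(sqrt(2)/4 + 1/2)*cos(3*pi/16)**2 on |01000>, -I*sqrt(1/2 - sqrt(2)/4)*sqrt(sqrt(2)/4 + 1/2)*cos(3*pi/16)**2 - I*sqrt(1/2 - sqrt(2)/4)*sqrt(sqrt(2)/4 + 1/2)*sin(3*pi/16)**2 on |10000>, 1/2 - sqrt(2)/4 on |11000>, and 0 on every other basis state.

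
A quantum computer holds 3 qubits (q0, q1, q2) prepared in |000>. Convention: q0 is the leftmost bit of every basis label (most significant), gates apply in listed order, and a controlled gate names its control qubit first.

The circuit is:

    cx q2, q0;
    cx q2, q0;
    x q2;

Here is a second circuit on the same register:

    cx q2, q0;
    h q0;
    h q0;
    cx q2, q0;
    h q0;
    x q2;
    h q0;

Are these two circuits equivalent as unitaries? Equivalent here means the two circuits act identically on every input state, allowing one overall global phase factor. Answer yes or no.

Yes — the two circuits implement the same unitary up to a global phase.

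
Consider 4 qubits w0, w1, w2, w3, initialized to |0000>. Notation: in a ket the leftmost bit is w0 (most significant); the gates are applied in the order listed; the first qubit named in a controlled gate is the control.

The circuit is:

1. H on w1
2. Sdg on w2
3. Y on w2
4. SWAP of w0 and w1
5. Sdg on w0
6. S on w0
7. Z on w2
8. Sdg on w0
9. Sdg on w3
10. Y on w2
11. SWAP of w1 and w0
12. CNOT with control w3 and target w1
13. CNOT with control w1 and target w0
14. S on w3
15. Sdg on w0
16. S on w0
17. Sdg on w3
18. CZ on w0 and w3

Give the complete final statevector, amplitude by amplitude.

The resulting statevector has amplitude -sqrt(2)/2 on |0000>, sqrt(2)*I/2 on |1100>, and 0 on every other basis state. Key observation: the block from step 14 through step 17 cancels to the identity and can be dropped.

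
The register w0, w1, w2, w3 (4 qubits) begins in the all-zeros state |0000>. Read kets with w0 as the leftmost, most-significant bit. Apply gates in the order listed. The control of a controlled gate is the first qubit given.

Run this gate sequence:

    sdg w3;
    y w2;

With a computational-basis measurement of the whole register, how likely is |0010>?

A full measurement returns |0010> with probability 1.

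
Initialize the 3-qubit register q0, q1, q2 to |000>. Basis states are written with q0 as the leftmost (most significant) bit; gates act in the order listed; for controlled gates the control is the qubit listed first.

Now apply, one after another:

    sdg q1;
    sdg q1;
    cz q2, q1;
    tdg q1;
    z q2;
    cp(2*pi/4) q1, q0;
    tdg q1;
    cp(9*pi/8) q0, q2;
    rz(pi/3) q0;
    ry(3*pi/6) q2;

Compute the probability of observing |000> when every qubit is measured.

Outcome |000> occurs with probability 1/2.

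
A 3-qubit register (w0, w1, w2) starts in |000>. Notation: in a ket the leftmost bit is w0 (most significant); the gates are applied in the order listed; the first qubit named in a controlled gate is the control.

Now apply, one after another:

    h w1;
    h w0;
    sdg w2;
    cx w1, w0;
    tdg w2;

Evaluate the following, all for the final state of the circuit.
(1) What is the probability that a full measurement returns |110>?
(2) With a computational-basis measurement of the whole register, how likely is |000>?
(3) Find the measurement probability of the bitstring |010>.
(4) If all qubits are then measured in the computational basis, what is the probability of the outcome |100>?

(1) Outcome |110> occurs with probability 1/4.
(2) Outcome |000> occurs with probability 1/4.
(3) A full measurement returns |010> with probability 1/4.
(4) Outcome |100> occurs with probability 1/4.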